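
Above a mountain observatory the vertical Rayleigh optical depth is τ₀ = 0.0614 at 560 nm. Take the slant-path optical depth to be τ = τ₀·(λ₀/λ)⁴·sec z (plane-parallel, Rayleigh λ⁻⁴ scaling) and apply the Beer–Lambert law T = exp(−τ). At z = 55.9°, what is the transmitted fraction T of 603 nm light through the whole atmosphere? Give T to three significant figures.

0.922

sec 55.9° = 1.7837.
τ = 0.0614 × (560/603)⁴ × 1.7837 = 0.0614 × 0.7438 × 1.7837 = 0.0815.
T = exp(−0.0815) = 0.9218.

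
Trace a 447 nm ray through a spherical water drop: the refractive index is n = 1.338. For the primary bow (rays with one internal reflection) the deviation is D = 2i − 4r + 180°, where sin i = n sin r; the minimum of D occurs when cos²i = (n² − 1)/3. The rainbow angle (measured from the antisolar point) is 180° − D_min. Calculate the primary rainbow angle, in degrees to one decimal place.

41.4°

cos²i = (1.79024 − 1)/3 = 0.26341; i = arccos(0.51324) = 59.120°.
sin r = sin 59.120°/1.338 = 0.64144; r = 39.899°.
D_min = 2·59.120° − 4·39.899° + 180° = 138.643°.
Rainbow angle = 180° − D_min = 41.357°.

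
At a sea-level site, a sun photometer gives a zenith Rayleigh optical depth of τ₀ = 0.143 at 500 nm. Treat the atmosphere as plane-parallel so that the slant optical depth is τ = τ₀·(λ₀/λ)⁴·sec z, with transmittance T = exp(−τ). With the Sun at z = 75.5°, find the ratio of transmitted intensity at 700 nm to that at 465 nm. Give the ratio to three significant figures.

1.85

Airmass: sec 75.5° = 3.9939.
τ(700 nm) = 0.143 × (500/700)⁴ × 3.9939 = 0.143 × 0.2603 × 3.9939 = 0.1487.
τ(465 nm) = 0.143 × (500/465)⁴ × 3.9939 = 0.143 × 1.3368 × 3.9939 = 0.7635.
T(700)/T(465) = exp(τ_B − τ_A) = exp(0.6148) = 1.8493.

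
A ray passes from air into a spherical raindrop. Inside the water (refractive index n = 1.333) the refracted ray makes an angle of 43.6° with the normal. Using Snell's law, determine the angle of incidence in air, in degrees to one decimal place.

66.8°

Snell: sin θ_i = n · sin θ_r = 1.333 × sin 43.6° = 1.333 × 0.6896 = 0.9193.
θ_i = arcsin(0.9193) = 66.82°.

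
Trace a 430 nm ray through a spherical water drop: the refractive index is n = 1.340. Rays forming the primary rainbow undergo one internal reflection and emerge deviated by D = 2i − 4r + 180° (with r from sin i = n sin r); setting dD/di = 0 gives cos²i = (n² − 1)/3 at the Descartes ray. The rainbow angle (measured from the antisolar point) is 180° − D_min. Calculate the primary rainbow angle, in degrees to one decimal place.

41.1°

cos²i = (1.79560 − 1)/3 = 0.26520; i = arccos(0.51498) = 59.004°.
sin r = sin 59.004°/1.340 = 0.63971; r = 39.770°.
D_min = 2·59.004° − 4·39.770° + 180° = 138.929°.
Rainbow angle = 180° − D_min = 41.071°.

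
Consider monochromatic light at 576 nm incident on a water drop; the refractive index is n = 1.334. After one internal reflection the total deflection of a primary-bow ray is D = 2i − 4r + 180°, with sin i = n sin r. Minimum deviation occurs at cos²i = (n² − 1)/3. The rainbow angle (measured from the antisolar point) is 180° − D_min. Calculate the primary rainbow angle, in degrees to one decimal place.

41.9°

cos²i = (1.77956 − 1)/3 = 0.25985; i = arccos(0.50976) = 59.352°.
sin r = sin 59.352°/1.334 = 0.64492; r = 40.159°.
D_min = 2·59.352° − 4·40.159° + 180° = 138.067°.
Rainbow angle = 180° − D_min = 41.933°.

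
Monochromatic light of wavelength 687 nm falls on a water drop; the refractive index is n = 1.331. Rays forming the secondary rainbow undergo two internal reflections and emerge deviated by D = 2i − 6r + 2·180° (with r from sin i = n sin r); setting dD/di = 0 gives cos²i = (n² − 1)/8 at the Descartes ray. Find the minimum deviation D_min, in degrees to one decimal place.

cos²i = (1.77156 − 1)/8 = 0.09645; i = arccos(0.31056) = 71.907°.
sin r = sin 71.907°/1.331 = 0.71417; r = 45.575°.
D_min = 2·71.907° − 6·45.575° + 360° = 230.365°.

230.4°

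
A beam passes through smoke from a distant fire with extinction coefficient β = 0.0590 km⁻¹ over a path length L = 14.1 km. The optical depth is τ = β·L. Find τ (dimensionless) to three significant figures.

τ = β·L = 0.0590 × 14.1 = 0.8319.

0.832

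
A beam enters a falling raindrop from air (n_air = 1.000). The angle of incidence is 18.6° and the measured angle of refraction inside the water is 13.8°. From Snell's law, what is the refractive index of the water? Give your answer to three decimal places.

1.337

n = sin θ_i / sin θ_r = sin 18.6° / sin 13.8° = 0.3190 / 0.2385 = 1.3372.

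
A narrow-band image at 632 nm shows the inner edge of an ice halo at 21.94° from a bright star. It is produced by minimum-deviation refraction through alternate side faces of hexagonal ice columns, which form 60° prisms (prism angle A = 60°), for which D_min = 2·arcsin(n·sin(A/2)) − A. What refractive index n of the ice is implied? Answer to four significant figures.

Rearranging: n = sin((D_min + A)/2) / sin(A/2).
(D_min + A)/2 = (21.94° + 60°)/2 = 40.970°.
n = sin 40.970° / sin 30° = 0.6557 / 0.5000 = 1.3113.

1.311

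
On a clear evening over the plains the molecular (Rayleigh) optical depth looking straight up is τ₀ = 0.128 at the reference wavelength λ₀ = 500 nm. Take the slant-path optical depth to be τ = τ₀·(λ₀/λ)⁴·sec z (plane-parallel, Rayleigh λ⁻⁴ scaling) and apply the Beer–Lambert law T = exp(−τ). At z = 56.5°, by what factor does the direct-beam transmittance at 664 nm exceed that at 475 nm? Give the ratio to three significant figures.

Airmass: sec 56.5° = 1.8118.
τ(664 nm) = 0.128 × (500/664)⁴ × 1.8118 = 0.128 × 0.3215 × 1.8118 = 0.0746.
τ(475 nm) = 0.128 × (500/475)⁴ × 1.8118 = 0.128 × 1.2277 × 1.8118 = 0.2847.
T(664)/T(475) = exp(τ_B − τ_A) = exp(0.2102) = 1.2339.

1.23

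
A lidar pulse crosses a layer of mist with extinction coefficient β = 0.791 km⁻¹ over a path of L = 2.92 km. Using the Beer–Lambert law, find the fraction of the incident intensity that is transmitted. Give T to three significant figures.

0.0993

τ = β·L = 0.791 × 2.92 = 2.3097.
T = exp(−2.3097) = 0.0993.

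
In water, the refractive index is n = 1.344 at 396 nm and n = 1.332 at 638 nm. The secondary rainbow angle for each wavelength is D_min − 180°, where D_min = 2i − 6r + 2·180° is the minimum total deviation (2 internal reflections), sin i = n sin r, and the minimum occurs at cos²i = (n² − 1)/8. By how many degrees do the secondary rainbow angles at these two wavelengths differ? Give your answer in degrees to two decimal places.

3.10°

At 396 nm (n = 1.344): cos²i = 0.10079 → i = 71.490°, r = 44.874°, D_min = 233.733°, rainbow angle = 53.733°.
At 638 nm (n = 1.332): cos²i = 0.09678 → i = 71.875°, r = 45.520°, D_min = 230.628°, rainbow angle = 50.628°.
Angular width = |53.733° − 50.628°| = 3.104°.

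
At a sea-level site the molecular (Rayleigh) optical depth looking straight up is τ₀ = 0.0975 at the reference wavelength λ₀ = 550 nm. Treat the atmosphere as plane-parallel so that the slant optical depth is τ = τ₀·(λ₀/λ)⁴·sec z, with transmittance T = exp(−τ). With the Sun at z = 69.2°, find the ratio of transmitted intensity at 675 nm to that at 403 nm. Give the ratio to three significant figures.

2.30

Airmass: sec 69.2° = 2.8161.
τ(675 nm) = 0.0975 × (550/675)⁴ × 2.8161 = 0.0975 × 0.4408 × 2.8161 = 0.1210.
τ(403 nm) = 0.0975 × (550/403)⁴ × 2.8161 = 0.0975 × 3.4692 × 2.8161 = 0.9525.
T(675)/T(403) = exp(τ_B − τ_A) = exp(0.8315) = 2.2968.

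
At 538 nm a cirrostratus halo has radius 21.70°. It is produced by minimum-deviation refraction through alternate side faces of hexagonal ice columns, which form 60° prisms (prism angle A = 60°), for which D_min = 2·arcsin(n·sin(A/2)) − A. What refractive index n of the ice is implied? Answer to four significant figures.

1.308

Rearranging: n = sin((D_min + A)/2) / sin(A/2).
(D_min + A)/2 = (21.70° + 60°)/2 = 40.850°.
n = sin 40.850° / sin 30° = 0.6541 / 0.5000 = 1.3082.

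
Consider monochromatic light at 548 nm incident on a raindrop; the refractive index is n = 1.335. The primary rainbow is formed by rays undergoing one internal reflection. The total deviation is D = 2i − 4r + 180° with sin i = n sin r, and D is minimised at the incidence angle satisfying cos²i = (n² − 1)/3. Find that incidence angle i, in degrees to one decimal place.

cos²i = (1.335² − 1)/3 = (1.78222 − 1)/3 = 0.26074.
cos i = 0.51063, so i = 59.294°.

59.3°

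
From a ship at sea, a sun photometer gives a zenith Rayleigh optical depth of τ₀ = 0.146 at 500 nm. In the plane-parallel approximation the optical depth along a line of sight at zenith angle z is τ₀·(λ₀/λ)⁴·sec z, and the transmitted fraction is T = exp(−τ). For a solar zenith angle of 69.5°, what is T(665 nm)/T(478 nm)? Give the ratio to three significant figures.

Airmass: sec 69.5° = 2.8555.
τ(665 nm) = 0.146 × (500/665)⁴ × 2.8555 = 0.146 × 0.3196 × 2.8555 = 0.1332.
τ(478 nm) = 0.146 × (500/478)⁴ × 2.8555 = 0.146 × 1.1972 × 2.8555 = 0.4991.
T(665)/T(478) = exp(τ_B − τ_A) = exp(0.3659) = 1.4418.

1.44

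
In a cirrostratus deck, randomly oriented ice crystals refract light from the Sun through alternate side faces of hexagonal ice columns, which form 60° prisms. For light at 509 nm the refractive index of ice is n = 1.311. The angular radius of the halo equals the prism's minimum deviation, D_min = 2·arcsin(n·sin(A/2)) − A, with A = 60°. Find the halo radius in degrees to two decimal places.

n·sin(A/2) = 1.311 × sin 30° = 1.311 × 0.5000 = 0.6555.
D_min = 2·arcsin(0.6555) − 60° = 2 × 40.958° − 60° = 21.915°.

21.92°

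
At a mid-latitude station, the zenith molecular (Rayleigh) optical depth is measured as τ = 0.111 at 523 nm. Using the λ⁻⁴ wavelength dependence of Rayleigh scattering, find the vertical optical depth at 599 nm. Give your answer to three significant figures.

0.0645

τ(599 nm) = τ(523 nm) × (523/599)⁴ = 0.111 × (0.8731)⁴ = 0.111 × 0.5812 = 0.0645.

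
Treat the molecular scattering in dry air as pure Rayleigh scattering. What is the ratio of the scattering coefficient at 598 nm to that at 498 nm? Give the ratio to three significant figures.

Rayleigh scattering ∝ λ⁻⁴, so the ratio of coefficients is the inverse fourth power of the wavelength ratio.
σ(598)/σ(498) = (498/598)⁴ = (0.8328)⁴ = 0.481.

0.481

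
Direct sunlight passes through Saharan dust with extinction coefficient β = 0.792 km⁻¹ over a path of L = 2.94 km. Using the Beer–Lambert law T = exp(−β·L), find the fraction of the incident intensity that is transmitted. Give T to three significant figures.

τ = β·L = 0.792 × 2.94 = 2.3285.
T = exp(−2.3285) = 0.0974.

0.0974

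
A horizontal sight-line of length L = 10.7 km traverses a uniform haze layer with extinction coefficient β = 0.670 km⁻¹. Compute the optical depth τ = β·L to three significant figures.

τ = β·L = 0.670 × 10.7 = 7.1690.

7.17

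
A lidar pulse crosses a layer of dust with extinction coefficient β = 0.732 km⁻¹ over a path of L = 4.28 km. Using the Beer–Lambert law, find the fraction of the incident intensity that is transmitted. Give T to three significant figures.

0.0436

τ = β·L = 0.732 × 4.28 = 3.1330.
T = exp(−3.1330) = 0.0436.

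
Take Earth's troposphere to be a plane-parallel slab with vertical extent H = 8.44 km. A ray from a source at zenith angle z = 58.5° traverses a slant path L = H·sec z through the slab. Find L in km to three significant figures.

sec z = 1/cos 58.5° = 1.9139.
L = 8.44 × 1.9139 = 16.153 km.

16.2 km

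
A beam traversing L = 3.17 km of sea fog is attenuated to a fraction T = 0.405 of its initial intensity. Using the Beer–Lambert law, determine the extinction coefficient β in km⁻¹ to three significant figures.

Beer–Lambert: T = exp(−βL) ⇒ β = −ln(T)/L = −ln(0.405)/3.17 = 0.9039/3.17 = 0.2851 km⁻¹.

0.285 km⁻¹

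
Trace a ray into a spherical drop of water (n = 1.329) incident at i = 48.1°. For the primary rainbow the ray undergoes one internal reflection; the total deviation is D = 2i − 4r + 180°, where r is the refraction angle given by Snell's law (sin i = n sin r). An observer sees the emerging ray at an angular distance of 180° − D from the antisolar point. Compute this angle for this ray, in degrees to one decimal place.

40.0°

sin r = sin 48.1° / 1.329 = 0.7443/1.329 = 0.5601; r = 34.06°.
D = 2·48.1° − 4·34.06° + 180° = 96.20° − 136.24° + 180° = 139.96°.
Angle from antisolar point = 180° − D = 40.04°.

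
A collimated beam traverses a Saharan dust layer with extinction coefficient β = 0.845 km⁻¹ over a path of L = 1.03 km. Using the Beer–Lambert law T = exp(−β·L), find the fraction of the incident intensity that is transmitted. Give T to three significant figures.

τ = β·L = 0.845 × 1.03 = 0.8703.
T = exp(−0.8703) = 0.4188.

0.419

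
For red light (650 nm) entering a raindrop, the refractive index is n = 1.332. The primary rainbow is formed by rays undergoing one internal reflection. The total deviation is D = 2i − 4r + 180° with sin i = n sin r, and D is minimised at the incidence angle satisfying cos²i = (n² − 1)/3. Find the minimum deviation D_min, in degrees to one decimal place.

cos²i = (1.77422 − 1)/3 = 0.25807; i = arccos(0.50801) = 59.469°.
sin r = sin 59.469°/1.332 = 0.64666; r = 40.290°.
D_min = 2·59.469° − 4·40.290° + 180° = 137.776°.

137.8°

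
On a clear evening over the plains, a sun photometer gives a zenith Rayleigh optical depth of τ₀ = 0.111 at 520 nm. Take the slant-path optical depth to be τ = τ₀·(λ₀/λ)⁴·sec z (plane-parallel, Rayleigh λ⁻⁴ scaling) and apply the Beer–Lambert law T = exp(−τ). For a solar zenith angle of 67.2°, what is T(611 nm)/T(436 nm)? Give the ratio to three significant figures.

Airmass: sec 67.2° = 2.5805.
τ(611 nm) = 0.111 × (520/611)⁴ × 2.5805 = 0.111 × 0.5246 × 2.5805 = 0.1503.
τ(436 nm) = 0.111 × (520/436)⁴ × 2.5805 = 0.111 × 2.0233 × 2.5805 = 0.5796.
T(611)/T(436) = exp(τ_B − τ_A) = exp(0.4293) = 1.5362.

1.54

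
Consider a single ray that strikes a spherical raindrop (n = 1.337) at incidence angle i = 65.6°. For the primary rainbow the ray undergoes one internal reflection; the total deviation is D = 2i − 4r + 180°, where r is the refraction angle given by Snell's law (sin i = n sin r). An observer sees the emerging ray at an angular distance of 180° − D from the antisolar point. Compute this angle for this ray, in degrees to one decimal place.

sin r = sin 65.6° / 1.337 = 0.9107/1.337 = 0.6811; r = 42.93°.
D = 2·65.6° − 4·42.93° + 180° = 131.20° − 171.73° + 180° = 139.47°.
Angle from antisolar point = 180° − D = 40.53°.

40.5°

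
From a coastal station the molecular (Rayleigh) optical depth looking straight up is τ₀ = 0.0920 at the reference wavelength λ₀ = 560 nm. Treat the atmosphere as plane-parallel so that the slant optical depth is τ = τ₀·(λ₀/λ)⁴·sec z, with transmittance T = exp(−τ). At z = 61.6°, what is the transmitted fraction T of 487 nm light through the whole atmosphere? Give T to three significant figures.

sec 61.6° = 2.1025.
τ = 0.0920 × (560/487)⁴ × 2.1025 = 0.0920 × 1.7484 × 2.1025 = 0.3382.
T = exp(−0.3382) = 0.7131.

0.713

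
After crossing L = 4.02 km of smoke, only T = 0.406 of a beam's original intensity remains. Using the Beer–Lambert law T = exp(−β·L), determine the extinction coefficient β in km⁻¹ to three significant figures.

0.224 km⁻¹

Beer–Lambert: T = exp(−βL) ⇒ β = −ln(T)/L = −ln(0.406)/4.02 = 0.9014/4.02 = 0.2242 km⁻¹.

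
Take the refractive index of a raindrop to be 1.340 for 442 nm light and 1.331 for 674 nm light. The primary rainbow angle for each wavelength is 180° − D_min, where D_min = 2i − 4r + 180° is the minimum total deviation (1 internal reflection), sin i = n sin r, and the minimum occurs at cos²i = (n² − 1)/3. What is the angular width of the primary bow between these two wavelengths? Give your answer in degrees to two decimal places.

1.30°

At 442 nm (n = 1.340): cos²i = 0.26520 → i = 59.004°, r = 39.770°, D_min = 138.929°, rainbow angle = 41.071°.
At 674 nm (n = 1.331): cos²i = 0.25719 → i = 59.527°, r = 40.356°, D_min = 137.630°, rainbow angle = 42.370°.
Angular width = |41.071° − 42.370°| = 1.299°.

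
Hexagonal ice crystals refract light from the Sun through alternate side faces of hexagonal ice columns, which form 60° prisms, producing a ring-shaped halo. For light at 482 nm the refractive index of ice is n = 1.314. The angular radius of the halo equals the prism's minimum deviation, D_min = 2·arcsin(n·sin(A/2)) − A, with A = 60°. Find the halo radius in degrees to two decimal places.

22.14°

n·sin(A/2) = 1.314 × sin 30° = 1.314 × 0.5000 = 0.6570.
D_min = 2·arcsin(0.6570) − 60° = 2 × 41.071° − 60° = 22.143°.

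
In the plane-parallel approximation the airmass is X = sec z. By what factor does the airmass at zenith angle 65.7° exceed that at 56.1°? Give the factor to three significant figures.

X(65.7°)/X(56.1°) = sec 65.7° / sec 56.1° = cos 56.1° / cos 65.7° = 0.5577/0.4115 = 1.3553.

1.36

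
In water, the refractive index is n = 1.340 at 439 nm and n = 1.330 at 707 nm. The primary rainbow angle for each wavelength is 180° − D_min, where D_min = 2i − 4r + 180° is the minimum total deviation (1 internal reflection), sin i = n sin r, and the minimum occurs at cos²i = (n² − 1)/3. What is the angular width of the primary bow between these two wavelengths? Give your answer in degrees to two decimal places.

At 439 nm (n = 1.340): cos²i = 0.26520 → i = 59.004°, r = 39.770°, D_min = 138.929°, rainbow angle = 41.071°.
At 707 nm (n = 1.330): cos²i = 0.25630 → i = 59.585°, r = 40.422°, D_min = 137.484°, rainbow angle = 42.516°.
Angular width = |41.071° − 42.516°| = 1.445°.

1.45°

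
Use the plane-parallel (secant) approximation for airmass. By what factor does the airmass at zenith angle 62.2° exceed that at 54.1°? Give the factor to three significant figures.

X(62.2°)/X(54.1°) = sec 62.2° / sec 54.1° = cos 54.1° / cos 62.2° = 0.5864/0.4664 = 1.2573.

1.26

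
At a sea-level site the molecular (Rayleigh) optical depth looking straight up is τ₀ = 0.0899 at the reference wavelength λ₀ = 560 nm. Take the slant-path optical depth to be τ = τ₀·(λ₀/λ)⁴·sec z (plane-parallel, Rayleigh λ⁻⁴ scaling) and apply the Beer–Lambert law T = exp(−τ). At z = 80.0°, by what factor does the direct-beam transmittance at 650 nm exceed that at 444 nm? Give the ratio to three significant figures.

2.79

Airmass: sec 80.0° = 5.7588.
τ(650 nm) = 0.0899 × (560/650)⁴ × 5.7588 = 0.0899 × 0.5509 × 5.7588 = 0.2852.
τ(444 nm) = 0.0899 × (560/444)⁴ × 5.7588 = 0.0899 × 2.5306 × 5.7588 = 1.3101.
T(650)/T(444) = exp(τ_B − τ_A) = exp(1.0249) = 2.7868.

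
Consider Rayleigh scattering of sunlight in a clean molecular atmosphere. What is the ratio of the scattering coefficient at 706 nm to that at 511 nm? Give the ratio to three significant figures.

Rayleigh scattering ∝ λ⁻⁴, so the ratio of coefficients is the inverse fourth power of the wavelength ratio.
σ(706)/σ(511) = (511/706)⁴ = (0.7238)⁴ = 0.2745.

0.274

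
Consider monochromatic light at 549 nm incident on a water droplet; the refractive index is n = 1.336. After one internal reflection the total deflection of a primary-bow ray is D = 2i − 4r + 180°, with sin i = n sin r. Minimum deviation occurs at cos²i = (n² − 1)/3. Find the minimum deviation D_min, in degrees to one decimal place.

cos²i = (1.78490 − 1)/3 = 0.26163; i = arccos(0.51150) = 59.236°.
sin r = sin 59.236°/1.336 = 0.64318; r = 40.029°.
D_min = 2·59.236° − 4·40.029° + 180° = 138.356°.

138.4°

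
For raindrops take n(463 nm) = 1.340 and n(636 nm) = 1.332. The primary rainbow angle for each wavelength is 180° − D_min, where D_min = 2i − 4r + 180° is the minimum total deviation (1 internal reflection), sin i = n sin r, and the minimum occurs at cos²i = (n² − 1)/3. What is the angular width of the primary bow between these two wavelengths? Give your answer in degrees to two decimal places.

At 463 nm (n = 1.340): cos²i = 0.26520 → i = 59.004°, r = 39.770°, D_min = 138.929°, rainbow angle = 41.071°.
At 636 nm (n = 1.332): cos²i = 0.25807 → i = 59.469°, r = 40.290°, D_min = 137.776°, rainbow angle = 42.224°.
Angular width = |41.071° − 42.224°| = 1.153°.

1.15°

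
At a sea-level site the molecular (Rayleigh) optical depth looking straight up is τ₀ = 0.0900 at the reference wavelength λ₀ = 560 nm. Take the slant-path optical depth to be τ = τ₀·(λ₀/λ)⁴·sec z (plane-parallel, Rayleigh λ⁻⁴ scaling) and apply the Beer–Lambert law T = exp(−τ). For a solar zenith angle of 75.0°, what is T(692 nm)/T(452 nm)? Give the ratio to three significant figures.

Airmass: sec 75.0° = 3.8637.
τ(692 nm) = 0.0900 × (560/692)⁴ × 3.8637 = 0.0900 × 0.4289 × 3.8637 = 0.1491.
τ(452 nm) = 0.0900 × (560/452)⁴ × 3.8637 = 0.0900 × 2.3561 × 3.8637 = 0.8193.
T(692)/T(452) = exp(τ_B − τ_A) = exp(0.6702) = 1.9546.

1.95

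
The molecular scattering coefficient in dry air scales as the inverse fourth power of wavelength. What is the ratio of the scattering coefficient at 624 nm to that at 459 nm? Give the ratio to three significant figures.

0.293

Rayleigh scattering ∝ λ⁻⁴, so the ratio of coefficients is the inverse fourth power of the wavelength ratio.
σ(624)/σ(459) = (459/624)⁴ = (0.7356)⁴ = 0.2928.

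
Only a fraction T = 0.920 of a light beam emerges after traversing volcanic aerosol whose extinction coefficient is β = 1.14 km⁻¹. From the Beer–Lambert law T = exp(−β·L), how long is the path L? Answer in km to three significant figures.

Beer–Lambert: T = exp(−βL) ⇒ L = −ln(T)/β = −ln(0.920)/1.14 = 0.0834/1.14 = 0.07314 km.

0.0731 km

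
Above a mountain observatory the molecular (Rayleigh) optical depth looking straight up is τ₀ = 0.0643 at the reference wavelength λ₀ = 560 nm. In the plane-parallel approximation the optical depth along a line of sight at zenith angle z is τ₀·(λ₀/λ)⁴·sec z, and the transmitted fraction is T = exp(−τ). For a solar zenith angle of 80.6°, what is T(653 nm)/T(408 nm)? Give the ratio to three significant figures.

3.27

Airmass: sec 80.6° = 6.1227.
τ(653 nm) = 0.0643 × (560/653)⁴ × 6.1227 = 0.0643 × 0.5409 × 6.1227 = 0.2129.
τ(408 nm) = 0.0643 × (560/408)⁴ × 6.1227 = 0.0643 × 3.5490 × 6.1227 = 1.3972.
T(653)/T(408) = exp(τ_B − τ_A) = exp(1.1843) = 3.2684.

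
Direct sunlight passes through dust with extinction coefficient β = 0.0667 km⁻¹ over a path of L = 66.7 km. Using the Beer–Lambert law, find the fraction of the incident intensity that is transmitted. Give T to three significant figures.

τ = β·L = 0.0667 × 66.7 = 4.4489.
T = exp(−4.4489) = 0.0117.

0.0117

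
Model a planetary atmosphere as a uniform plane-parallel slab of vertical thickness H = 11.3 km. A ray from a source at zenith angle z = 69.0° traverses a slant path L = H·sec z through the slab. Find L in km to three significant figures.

31.5 km

sec z = 1/cos 69.0° = 2.7904.
L = 11.3 × 2.7904 = 31.532 km.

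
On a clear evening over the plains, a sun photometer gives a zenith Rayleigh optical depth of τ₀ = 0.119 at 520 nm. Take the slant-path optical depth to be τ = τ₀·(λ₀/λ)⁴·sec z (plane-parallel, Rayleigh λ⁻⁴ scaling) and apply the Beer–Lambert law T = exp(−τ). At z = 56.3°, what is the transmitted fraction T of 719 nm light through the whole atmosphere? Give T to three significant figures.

0.943

sec 56.3° = 1.8023.
τ = 0.119 × (520/719)⁴ × 1.8023 = 0.119 × 0.2736 × 1.8023 = 0.0587.
T = exp(−0.0587) = 0.9430.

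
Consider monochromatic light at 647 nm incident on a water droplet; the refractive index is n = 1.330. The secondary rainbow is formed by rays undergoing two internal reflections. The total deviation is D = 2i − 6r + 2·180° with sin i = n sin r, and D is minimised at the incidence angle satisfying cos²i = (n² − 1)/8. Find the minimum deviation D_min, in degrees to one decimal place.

cos²i = (1.76890 − 1)/8 = 0.09611; i = arccos(0.31002) = 71.940°.
sin r = sin 71.940°/1.330 = 0.71483; r = 45.630°.
D_min = 2·71.940° − 6·45.630° + 360° = 230.101°.

230.1°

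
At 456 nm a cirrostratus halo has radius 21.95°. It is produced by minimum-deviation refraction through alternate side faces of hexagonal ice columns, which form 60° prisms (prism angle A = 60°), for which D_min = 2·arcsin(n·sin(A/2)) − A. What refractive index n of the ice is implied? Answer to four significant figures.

Rearranging: n = sin((D_min + A)/2) / sin(A/2).
(D_min + A)/2 = (21.95° + 60°)/2 = 40.975°.
n = sin 40.975° / sin 30° = 0.6557 / 0.5000 = 1.3115.

1.311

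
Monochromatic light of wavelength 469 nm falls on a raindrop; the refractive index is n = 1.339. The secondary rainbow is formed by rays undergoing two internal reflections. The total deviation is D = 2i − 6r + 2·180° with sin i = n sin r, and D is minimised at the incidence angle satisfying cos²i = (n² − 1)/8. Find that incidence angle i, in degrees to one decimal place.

cos²i = (1.339² − 1)/8 = (1.79292 − 1)/8 = 0.09912.
cos i = 0.31483, so i = 71.650°.

71.6°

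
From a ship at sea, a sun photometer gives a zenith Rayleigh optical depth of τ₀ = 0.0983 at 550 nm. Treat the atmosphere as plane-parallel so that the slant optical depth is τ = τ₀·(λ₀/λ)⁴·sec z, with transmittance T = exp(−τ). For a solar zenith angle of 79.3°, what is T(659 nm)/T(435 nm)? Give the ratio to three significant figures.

Airmass: sec 79.3° = 5.3860.
τ(659 nm) = 0.0983 × (550/659)⁴ × 5.3860 = 0.0983 × 0.4852 × 5.3860 = 0.2569.
τ(435 nm) = 0.0983 × (550/435)⁴ × 5.3860 = 0.0983 × 2.5556 × 5.3860 = 1.3530.
T(659)/T(435) = exp(τ_B − τ_A) = exp(1.0962) = 2.9927.

2.99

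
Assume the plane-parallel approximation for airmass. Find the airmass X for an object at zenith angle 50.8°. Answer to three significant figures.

1.58

X = sec z = 1/cos 50.8° = 1/0.6320 = 1.5822.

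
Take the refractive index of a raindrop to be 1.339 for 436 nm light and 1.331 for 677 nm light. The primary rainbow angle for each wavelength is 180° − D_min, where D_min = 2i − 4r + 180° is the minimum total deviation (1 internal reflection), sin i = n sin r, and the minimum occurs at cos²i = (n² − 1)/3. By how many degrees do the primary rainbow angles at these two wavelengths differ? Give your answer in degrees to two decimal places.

1.16°

At 436 nm (n = 1.339): cos²i = 0.26431 → i = 59.062°, r = 39.834°, D_min = 138.786°, rainbow angle = 41.214°.
At 677 nm (n = 1.331): cos²i = 0.25719 → i = 59.527°, r = 40.356°, D_min = 137.630°, rainbow angle = 42.370°.
Angular width = |41.214° − 42.370°| = 1.156°.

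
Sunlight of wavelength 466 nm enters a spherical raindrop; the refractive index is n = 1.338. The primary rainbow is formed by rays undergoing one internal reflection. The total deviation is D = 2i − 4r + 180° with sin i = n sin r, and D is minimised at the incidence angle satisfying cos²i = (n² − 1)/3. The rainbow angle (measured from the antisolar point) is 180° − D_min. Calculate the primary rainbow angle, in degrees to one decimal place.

cos²i = (1.79024 − 1)/3 = 0.26341; i = arccos(0.51324) = 59.120°.
sin r = sin 59.120°/1.338 = 0.64144; r = 39.899°.
D_min = 2·59.120° − 4·39.899° + 180° = 138.643°.
Rainbow angle = 180° − D_min = 41.357°.

41.4°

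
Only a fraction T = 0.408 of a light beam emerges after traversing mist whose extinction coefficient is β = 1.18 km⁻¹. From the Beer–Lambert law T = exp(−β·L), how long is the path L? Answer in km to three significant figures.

Beer–Lambert: T = exp(−βL) ⇒ L = −ln(T)/β = −ln(0.408)/1.18 = 0.8965/1.18 = 0.7597 km.

0.760 km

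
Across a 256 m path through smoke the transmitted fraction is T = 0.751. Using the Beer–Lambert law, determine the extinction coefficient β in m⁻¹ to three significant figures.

Beer–Lambert: T = exp(−βL) ⇒ β = −ln(T)/L = −ln(0.751)/256 = 0.2863/256 = 0.001119 m⁻¹.

0.00112 m⁻¹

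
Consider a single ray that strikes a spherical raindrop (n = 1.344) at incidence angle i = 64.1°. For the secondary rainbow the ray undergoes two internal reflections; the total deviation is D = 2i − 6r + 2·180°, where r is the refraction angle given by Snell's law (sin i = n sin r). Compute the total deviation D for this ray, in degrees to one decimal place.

sin r = sin 64.1° / 1.344 = 0.8996/1.344 = 0.6693; r = 42.01°.
D = 2·64.1° − 6·42.01° + 2·180° = 128.20° − 252.08° + 360° = 236.12°.

236.1°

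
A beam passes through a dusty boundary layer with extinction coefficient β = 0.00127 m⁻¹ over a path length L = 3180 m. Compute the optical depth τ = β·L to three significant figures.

4.04

τ = β·L = 0.00127 × 3180 = 4.0386.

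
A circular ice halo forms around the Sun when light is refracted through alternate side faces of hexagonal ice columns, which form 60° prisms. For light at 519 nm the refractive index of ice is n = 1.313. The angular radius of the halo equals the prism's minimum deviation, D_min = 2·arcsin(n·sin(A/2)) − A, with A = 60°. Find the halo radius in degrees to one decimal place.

n·sin(A/2) = 1.313 × sin 30° = 1.313 × 0.5000 = 0.6565.
D_min = 2·arcsin(0.6565) − 60° = 2 × 41.033° − 60° = 22.067°.

22.1°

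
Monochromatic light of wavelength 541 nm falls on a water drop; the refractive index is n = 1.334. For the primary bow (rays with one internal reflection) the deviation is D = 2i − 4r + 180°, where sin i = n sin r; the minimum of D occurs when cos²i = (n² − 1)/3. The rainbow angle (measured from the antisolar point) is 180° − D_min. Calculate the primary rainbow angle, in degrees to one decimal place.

cos²i = (1.77956 − 1)/3 = 0.25985; i = arccos(0.50976) = 59.352°.
sin r = sin 59.352°/1.334 = 0.64492; r = 40.159°.
D_min = 2·59.352° − 4·40.159° + 180° = 138.067°.
Rainbow angle = 180° − D_min = 41.933°.

41.9°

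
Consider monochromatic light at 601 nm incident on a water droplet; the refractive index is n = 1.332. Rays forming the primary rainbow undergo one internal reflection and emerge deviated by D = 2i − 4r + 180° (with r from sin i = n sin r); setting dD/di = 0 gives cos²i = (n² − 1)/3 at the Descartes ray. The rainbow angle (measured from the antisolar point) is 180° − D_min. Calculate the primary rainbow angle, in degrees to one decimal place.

42.2°

cos²i = (1.77422 − 1)/3 = 0.25807; i = arccos(0.50801) = 59.469°.
sin r = sin 59.469°/1.332 = 0.64666; r = 40.290°.
D_min = 2·59.469° − 4·40.290° + 180° = 137.776°.
Rainbow angle = 180° − D_min = 42.224°.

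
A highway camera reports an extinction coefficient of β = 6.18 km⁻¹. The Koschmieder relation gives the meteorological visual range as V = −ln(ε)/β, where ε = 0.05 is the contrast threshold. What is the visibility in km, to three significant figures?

0.485 km

V = −ln(0.05) / 6.18 = 2.996 / 6.18 = 0.4847 km.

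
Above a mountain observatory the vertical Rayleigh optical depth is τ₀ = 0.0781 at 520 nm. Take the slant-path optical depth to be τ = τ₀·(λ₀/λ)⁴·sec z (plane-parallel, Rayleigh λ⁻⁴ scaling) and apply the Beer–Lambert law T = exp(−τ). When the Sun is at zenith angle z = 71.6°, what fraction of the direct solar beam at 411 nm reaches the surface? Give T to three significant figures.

sec 71.6° = 3.1681.
τ = 0.0781 × (520/411)⁴ × 3.1681 = 0.0781 × 2.5624 × 3.1681 = 0.6340.
T = exp(−0.6340) = 0.5305.

0.530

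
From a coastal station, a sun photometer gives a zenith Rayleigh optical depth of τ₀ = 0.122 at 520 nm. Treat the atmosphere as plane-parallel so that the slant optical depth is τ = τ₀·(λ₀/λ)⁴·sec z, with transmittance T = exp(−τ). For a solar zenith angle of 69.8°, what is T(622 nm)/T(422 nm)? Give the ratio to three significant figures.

1.90

Airmass: sec 69.8° = 2.8960.
τ(622 nm) = 0.122 × (520/622)⁴ × 2.8960 = 0.122 × 0.4885 × 2.8960 = 0.1726.
τ(422 nm) = 0.122 × (520/422)⁴ × 2.8960 = 0.122 × 2.3055 × 2.8960 = 0.8146.
T(622)/T(422) = exp(τ_B − τ_A) = exp(0.6420) = 1.9002.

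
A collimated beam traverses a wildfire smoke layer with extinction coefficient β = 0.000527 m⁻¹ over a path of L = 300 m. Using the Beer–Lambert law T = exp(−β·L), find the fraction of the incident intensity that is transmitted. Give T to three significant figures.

τ = β·L = 0.000527 × 300 = 0.1581.
T = exp(−0.1581) = 0.8538.

0.854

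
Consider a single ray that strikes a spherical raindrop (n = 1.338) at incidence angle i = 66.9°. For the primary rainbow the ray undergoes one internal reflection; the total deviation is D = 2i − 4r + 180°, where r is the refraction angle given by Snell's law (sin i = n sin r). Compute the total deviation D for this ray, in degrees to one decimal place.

140.1°

sin r = sin 66.9° / 1.338 = 0.9198/1.338 = 0.6875; r = 43.43°.
D = 2·66.9° − 4·43.43° + 180° = 133.80° − 173.72° + 180° = 140.08°.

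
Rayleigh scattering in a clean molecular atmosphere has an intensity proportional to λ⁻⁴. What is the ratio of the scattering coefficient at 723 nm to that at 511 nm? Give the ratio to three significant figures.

Rayleigh scattering ∝ λ⁻⁴, so the ratio of coefficients is the inverse fourth power of the wavelength ratio.
σ(723)/σ(511) = (511/723)⁴ = (0.7068)⁴ = 0.2495.

0.250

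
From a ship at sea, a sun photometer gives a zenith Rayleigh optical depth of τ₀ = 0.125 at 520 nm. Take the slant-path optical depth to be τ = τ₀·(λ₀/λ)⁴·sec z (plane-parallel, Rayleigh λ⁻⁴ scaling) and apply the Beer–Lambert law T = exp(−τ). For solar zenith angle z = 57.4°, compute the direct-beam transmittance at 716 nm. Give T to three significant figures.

0.937

sec 57.4° = 1.8561.
τ = 0.125 × (520/716)⁴ × 1.8561 = 0.125 × 0.2782 × 1.8561 = 0.0645.
T = exp(−0.0645) = 0.9375.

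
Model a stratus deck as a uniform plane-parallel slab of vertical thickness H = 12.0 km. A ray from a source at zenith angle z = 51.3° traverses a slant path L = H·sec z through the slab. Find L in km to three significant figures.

19.2 km

sec z = 1/cos 51.3° = 1.5994.
L = 12.0 × 1.5994 = 19.193 km.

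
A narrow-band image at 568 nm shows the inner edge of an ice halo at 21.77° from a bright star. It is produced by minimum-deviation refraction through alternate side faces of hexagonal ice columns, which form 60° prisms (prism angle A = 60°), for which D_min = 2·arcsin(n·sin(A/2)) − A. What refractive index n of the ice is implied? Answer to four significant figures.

Rearranging: n = sin((D_min + A)/2) / sin(A/2).
(D_min + A)/2 = (21.77° + 60°)/2 = 40.885°.
n = sin 40.885° / sin 30° = 0.6545 / 0.5000 = 1.3091.

1.309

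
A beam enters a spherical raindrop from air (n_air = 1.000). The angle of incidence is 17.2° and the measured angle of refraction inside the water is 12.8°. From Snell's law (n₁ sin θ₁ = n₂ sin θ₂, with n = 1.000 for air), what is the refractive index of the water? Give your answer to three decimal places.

n = sin θ_i / sin θ_r = sin 17.2° / sin 12.8° = 0.2957 / 0.2215 = 1.3347.

1.335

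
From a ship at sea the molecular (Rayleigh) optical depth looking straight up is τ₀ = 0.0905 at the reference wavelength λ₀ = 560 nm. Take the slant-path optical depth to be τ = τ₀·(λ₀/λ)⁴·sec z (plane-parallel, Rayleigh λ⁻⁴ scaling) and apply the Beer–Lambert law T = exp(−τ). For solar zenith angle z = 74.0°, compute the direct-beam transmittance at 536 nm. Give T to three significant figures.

0.676

sec 74.0° = 3.6280.
τ = 0.0905 × (560/536)⁴ × 3.6280 = 0.0905 × 1.1915 × 3.6280 = 0.3912.
T = exp(−0.3912) = 0.6762.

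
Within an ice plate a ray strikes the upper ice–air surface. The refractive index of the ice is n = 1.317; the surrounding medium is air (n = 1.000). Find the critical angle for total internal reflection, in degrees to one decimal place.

sin θ_c = n_air / n = 1.000 / 1.317 = 0.7593.
θ_c = arcsin(0.7593) = 49.40°.

49.4°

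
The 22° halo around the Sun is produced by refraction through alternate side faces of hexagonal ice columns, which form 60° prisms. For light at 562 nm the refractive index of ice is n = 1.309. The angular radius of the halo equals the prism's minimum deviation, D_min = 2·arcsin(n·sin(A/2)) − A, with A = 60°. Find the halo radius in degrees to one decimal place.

21.8°

n·sin(A/2) = 1.309 × sin 30° = 1.309 × 0.5000 = 0.6545.
D_min = 2·arcsin(0.6545) − 60° = 2 × 40.882° − 60° = 21.763°.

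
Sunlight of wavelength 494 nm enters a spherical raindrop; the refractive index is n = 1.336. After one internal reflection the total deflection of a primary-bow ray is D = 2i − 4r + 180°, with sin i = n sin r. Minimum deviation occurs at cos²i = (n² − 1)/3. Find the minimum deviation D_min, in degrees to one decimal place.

138.4°

cos²i = (1.78490 − 1)/3 = 0.26163; i = arccos(0.51150) = 59.236°.
sin r = sin 59.236°/1.336 = 0.64318; r = 40.029°.
D_min = 2·59.236° − 4·40.029° + 180° = 138.356°.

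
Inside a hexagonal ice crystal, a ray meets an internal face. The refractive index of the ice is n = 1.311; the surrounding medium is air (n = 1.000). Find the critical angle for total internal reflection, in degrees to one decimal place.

49.7°

sin θ_c = n_air / n = 1.000 / 1.311 = 0.7628.
θ_c = arcsin(0.7628) = 49.71°.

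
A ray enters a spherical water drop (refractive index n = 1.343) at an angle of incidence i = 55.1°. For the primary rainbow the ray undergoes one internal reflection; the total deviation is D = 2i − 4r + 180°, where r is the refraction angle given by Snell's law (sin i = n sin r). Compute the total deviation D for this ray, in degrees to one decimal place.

139.6°

sin r = sin 55.1° / 1.343 = 0.8202/1.343 = 0.6107; r = 37.64°.
D = 2·55.1° − 4·37.64° + 180° = 110.20° − 150.56° + 180° = 139.64°.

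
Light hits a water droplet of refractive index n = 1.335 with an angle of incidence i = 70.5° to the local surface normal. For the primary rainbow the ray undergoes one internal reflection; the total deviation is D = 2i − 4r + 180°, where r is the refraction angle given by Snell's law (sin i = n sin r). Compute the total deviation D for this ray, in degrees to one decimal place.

sin r = sin 70.5° / 1.335 = 0.9426/1.335 = 0.7061; r = 44.92°.
D = 2·70.5° − 4·44.92° + 180° = 141.00° − 179.67° + 180° = 141.33°.

141.3°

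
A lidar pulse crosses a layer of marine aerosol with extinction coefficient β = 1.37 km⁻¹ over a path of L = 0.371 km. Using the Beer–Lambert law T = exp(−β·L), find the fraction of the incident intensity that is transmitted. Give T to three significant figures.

0.602

τ = β·L = 1.37 × 0.371 = 0.5083.
T = exp(−0.5083) = 0.6015.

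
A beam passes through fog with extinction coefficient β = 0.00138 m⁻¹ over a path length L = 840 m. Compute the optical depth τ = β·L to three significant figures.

1.16

τ = β·L = 0.00138 × 840 = 1.1592.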